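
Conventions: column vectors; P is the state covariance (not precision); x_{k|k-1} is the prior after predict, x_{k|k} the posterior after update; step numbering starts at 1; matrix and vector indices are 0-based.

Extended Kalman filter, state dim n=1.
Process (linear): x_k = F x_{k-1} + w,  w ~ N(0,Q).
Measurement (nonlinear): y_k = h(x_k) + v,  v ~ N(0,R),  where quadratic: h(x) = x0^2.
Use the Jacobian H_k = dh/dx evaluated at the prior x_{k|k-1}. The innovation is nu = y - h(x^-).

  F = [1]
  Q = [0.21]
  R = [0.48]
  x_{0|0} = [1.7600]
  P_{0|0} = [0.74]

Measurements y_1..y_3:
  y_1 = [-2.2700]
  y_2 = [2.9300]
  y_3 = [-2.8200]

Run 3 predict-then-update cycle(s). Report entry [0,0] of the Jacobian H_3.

H_jac[0,0] = 2.0544

step 1: x^-=[1.7600]  P^-=[0.9500]  H_jac=[3.5200]  S=[12.2509]  K=[0.2730]  nu=[-5.3676]  x^+=[0.2949]  P^+=[0.0372]
step 2: x^-=[0.2949]  P^-=[0.2472]  H_jac=[0.5897]  S=[0.5660]  K=[0.2576]  nu=[2.8431]  x^+=[1.0272]  P^+=[0.2097]
step 3: x^-=[1.0272]  P^-=[0.4197]  H_jac=[2.0544]  S=[2.2513]  K=[0.3830]  nu=[-3.8752]  x^+=[-0.4569]  P^+=[0.0895]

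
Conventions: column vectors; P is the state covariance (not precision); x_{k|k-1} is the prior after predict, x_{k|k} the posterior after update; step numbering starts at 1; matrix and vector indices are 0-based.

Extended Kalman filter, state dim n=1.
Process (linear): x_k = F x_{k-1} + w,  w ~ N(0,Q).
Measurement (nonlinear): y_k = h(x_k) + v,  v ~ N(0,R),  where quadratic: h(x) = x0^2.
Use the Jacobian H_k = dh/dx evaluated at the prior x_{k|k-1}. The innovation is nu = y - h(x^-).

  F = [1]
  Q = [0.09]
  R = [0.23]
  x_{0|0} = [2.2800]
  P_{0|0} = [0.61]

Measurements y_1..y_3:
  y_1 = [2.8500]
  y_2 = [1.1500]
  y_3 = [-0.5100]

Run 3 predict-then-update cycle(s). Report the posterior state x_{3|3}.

step 1: x^-=[2.2800]  P^-=[0.7000]  H_jac=[4.5600]  S=[14.7855]  K=[0.2159]  nu=[-2.3484]  x^+=[1.7730]  P^+=[0.0109]
step 2: x^-=[1.7730]  P^-=[0.1009]  H_jac=[3.5460]  S=[1.4986]  K=[0.2387]  nu=[-1.9936]  x^+=[1.2971]  P^+=[0.0155]
step 3: x^-=[1.2971]  P^-=[0.1055]  H_jac=[2.5942]  S=[0.9399]  K=[0.2911]  nu=[-2.1925]  x^+=[0.6588]  P^+=[0.0258]

x_post = [0.6588]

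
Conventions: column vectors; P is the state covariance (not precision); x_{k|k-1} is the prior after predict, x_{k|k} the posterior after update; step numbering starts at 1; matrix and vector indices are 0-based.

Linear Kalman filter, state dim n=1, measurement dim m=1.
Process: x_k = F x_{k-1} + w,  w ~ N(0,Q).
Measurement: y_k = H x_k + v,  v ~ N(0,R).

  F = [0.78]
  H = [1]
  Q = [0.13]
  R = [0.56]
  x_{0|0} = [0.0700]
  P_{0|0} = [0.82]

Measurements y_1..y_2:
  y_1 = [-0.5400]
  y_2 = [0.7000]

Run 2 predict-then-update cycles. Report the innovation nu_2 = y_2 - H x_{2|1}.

innov = [0.9027]

step 1: x^-=[0.0546]  P^-=[0.6289]  S=[1.1889]  K=[0.5290]  nu=[-0.5946]  x^+=[-0.2599]  P^+=[0.2962]
step 2: x^-=[-0.2027]  P^-=[0.3102]  S=[0.8702]  K=[0.3565]  nu=[0.9027]  x^+=[0.1191]  P^+=[0.1996]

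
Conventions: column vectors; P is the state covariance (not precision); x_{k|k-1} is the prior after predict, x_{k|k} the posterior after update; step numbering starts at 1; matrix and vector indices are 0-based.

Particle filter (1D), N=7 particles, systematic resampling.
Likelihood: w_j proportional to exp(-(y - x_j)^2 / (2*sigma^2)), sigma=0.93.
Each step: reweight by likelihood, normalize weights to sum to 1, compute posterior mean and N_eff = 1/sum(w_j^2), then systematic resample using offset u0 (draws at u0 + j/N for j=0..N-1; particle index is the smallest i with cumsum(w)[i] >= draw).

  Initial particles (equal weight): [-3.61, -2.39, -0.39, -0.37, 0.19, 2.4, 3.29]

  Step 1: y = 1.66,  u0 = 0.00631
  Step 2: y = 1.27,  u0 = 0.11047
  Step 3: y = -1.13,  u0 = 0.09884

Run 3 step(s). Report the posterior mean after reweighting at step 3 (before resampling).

post_mean = 0.1945

step 1: w=[0.0000, 0.0001, 0.0624, 0.0654, 0.2032, 0.5164, 0.1525]  mean=1.7310  Neff=2.9467  idx=[2, 4, 4, 5, 5, 5, 6]
step 2: w=[0.0739, 0.1852, 0.1852, 0.1738, 0.1738, 0.1738, 0.0344]  mean=1.4057  Neff=6.0300  idx=[1, 1, 2, 3, 4, 5, 6]
step 3: w=[0.3327, 0.3327, 0.3327, 0.0007, 0.0007, 0.0007, 0.0000]  mean=0.1945  Neff=3.0123  idx=[0, 0, 1, 1, 2, 2, 2]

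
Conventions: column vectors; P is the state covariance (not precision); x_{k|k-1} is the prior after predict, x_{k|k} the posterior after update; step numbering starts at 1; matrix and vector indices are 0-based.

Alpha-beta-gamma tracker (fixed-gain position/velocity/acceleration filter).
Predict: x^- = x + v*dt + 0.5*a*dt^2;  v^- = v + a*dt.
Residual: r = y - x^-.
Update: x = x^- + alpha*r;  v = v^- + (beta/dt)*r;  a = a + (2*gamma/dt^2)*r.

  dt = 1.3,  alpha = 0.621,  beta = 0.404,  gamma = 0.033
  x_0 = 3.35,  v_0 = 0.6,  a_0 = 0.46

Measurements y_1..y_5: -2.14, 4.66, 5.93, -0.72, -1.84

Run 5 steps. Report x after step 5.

x_post = -0.1629

step 1: x_pred=4.5187  r=-6.6587  x^+=0.3836  v^+=-0.8713  a^+=0.2000
step 2: x_pred=-0.5801  r=5.2401  x^+=2.6740  v^+=1.0171  a^+=0.4046
step 3: x_pred=4.3381  r=1.5919  x^+=5.3267  v^+=2.0378  a^+=0.4668
step 4: x_pred=8.3702  r=-9.0902  x^+=2.7252  v^+=-0.1804  a^+=0.1118
step 5: x_pred=2.5851  r=-4.4251  x^+=-0.1629  v^+=-1.4103  a^+=-0.0610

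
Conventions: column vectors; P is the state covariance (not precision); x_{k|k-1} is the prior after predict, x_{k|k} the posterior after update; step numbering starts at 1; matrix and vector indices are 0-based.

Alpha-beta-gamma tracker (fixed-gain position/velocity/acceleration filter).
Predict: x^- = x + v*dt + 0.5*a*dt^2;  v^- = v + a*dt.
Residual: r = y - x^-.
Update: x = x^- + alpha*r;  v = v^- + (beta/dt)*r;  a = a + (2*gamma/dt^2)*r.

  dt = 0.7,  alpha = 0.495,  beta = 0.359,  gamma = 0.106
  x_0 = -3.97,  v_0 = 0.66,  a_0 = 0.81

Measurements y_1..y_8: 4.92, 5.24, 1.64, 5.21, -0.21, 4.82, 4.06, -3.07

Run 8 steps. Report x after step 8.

step 1: x_pred=-3.3096  r=8.2295  x^+=0.7641  v^+=5.4476  a^+=4.3705
step 2: x_pred=5.6482  r=-0.4082  x^+=5.4461  v^+=8.2976  a^+=4.1939
step 3: x_pred=12.2820  r=-10.6420  x^+=7.0142  v^+=5.7756  a^+=-0.4103
step 4: x_pred=10.9566  r=-5.7466  x^+=8.1120  v^+=2.5412  a^+=-2.8966
step 5: x_pred=9.1812  r=-9.3912  x^+=4.5325  v^+=-4.3028  a^+=-6.9597
step 6: x_pred=-0.1845  r=5.0045  x^+=2.2927  v^+=-6.6080  a^+=-4.7945
step 7: x_pred=-3.5075  r=7.5675  x^+=0.2384  v^+=-6.0831  a^+=-1.5204
step 8: x_pred=-4.3922  r=1.3222  x^+=-3.7377  v^+=-6.4692  a^+=-0.9483

x_post = -3.7377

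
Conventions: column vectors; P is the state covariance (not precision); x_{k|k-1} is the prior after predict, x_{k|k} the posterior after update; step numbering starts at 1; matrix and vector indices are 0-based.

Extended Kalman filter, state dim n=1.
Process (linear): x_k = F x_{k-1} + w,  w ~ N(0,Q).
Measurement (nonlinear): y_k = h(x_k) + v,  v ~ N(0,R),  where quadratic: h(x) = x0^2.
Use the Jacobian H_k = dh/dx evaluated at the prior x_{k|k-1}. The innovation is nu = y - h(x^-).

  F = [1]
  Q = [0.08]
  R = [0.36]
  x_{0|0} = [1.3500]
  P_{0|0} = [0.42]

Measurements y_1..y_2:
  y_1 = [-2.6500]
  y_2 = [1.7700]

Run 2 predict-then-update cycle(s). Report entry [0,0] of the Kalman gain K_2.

step 1: x^-=[1.3500]  P^-=[0.5000]  H_jac=[2.7000]  S=[4.0050]  K=[0.3371]  nu=[-4.4725]  x^+=[-0.1576]  P^+=[0.0449]
step 2: x^-=[-0.1576]  P^-=[0.1249]  H_jac=[-0.3152]  S=[0.3724]  K=[-0.1057]  nu=[1.7452]  x^+=[-0.3421]  P^+=[0.1208]

K[0,0] = -0.1057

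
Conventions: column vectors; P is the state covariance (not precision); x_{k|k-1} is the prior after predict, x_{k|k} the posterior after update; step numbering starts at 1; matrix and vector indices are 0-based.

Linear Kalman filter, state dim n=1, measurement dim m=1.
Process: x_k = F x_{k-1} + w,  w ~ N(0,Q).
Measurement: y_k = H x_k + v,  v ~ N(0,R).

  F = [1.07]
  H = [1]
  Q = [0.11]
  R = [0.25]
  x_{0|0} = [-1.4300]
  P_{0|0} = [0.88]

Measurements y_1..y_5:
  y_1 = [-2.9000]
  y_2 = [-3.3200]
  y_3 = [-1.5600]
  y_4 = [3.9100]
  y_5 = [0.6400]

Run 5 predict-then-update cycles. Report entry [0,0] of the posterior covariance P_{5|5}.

step 1: x^-=[-1.5301]  P^-=[1.1175]  S=[1.3675]  K=[0.8172]  nu=[-1.3699]  x^+=[-2.6496]  P^+=[0.2043]
step 2: x^-=[-2.8350]  P^-=[0.3439]  S=[0.5939]  K=[0.5791]  nu=[-0.4850]  x^+=[-3.1159]  P^+=[0.1448]
step 3: x^-=[-3.3340]  P^-=[0.2757]  S=[0.5257]  K=[0.5245]  nu=[1.7740]  x^+=[-2.4036]  P^+=[0.1311]
step 4: x^-=[-2.5718]  P^-=[0.2601]  S=[0.5101]  K=[0.5099]  nu=[6.4818]  x^+=[0.7334]  P^+=[0.1275]
step 5: x^-=[0.7847]  P^-=[0.2560]  S=[0.5060]  K=[0.5059]  nu=[-0.1447]  x^+=[0.7115]  P^+=[0.1265]

P_post[0,0] = 0.1265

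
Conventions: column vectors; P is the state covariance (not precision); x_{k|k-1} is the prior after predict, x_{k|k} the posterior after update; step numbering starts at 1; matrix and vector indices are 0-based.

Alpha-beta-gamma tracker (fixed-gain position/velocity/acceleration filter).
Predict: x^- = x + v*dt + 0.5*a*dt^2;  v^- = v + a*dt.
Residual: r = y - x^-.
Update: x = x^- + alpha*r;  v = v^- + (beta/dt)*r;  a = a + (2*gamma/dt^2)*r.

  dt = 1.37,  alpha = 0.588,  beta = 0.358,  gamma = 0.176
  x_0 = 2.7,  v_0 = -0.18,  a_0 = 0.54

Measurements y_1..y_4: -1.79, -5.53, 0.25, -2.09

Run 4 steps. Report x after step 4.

step 1: x_pred=2.9602  r=-4.7502  x^+=0.1671  v^+=-0.6815  a^+=-0.3509
step 2: x_pred=-1.0958  r=-4.4342  x^+=-3.7031  v^+=-2.3209  a^+=-1.1825
step 3: x_pred=-7.9924  r=8.2424  x^+=-3.1459  v^+=-1.7870  a^+=0.3633
step 4: x_pred=-5.2531  r=3.1631  x^+=-3.3932  v^+=-0.4627  a^+=0.9566

x_post = -3.3932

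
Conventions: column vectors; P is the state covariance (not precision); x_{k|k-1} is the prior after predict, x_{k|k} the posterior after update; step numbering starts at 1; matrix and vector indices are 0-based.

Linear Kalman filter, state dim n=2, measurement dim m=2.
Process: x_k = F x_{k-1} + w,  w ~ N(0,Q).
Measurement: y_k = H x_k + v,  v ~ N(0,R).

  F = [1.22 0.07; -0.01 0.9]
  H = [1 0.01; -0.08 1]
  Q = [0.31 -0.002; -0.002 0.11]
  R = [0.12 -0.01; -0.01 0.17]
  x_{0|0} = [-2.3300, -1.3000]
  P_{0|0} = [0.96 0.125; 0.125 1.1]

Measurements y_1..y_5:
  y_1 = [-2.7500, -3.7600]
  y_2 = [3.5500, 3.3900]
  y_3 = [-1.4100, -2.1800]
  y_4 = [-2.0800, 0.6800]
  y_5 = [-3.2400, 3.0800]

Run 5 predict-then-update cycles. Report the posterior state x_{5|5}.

step 1: x^-=[-2.9336, -1.1467]  P^-=[1.7656 0.1928; 0.1928 0.9988]  S=[1.8896 0.0513; 0.0513 1.1493]  K=[0.9353 0.0030; 0.0841 0.8519]  nu=[0.1951, -2.8480]  x^+=[-2.7598, -3.5565]  P^+=[0.1122 0.0001; 0.0001 0.1440]
step 2: x^-=[-3.6159, -3.1733]  P^-=[0.4777 0.0059; 0.0059 0.2266]  S=[0.5979 -0.0401; -0.0401 0.3988]  K=[0.7991 -0.0008; 0.0520 0.5724]  nu=[7.1976, 6.2740]  x^+=[2.1307, 0.7922]  P^+=[0.0959 -0.0005; -0.0005 0.0968]
step 3: x^-=[2.6550, 0.6917]  P^-=[0.4531 0.0024; 0.0024 0.1884]  S=[0.5732 -0.0419; -0.0419 0.3609]  K=[0.7904 -0.0019; 0.0461 0.5268]  nu=[-4.0719, -2.6593]  x^+=[-0.5587, -0.8969]  P^+=[0.0949 -0.0006; -0.0006 0.0890]
step 4: x^-=[-0.7444, -0.8016]  P^-=[0.4515 0.0018; 0.0018 0.1821]  S=[0.5716 -0.0425; -0.0425 0.3548]  K=[0.7898 -0.0021; 0.0449 0.5184]  nu=[-1.3276, 1.4220]  x^+=[-1.7960, -0.1239]  P^+=[0.0948 -0.0007; -0.0007 0.0876]
step 5: x^-=[-2.1998, -0.0936]  P^-=[0.4514 0.0016; 0.0016 0.1810]  S=[0.5715 -0.0427; -0.0427 0.3536]  K=[0.7898 -0.0022; 0.0446 0.5169]  nu=[-1.0392, 2.9976]  x^+=[-3.0272, 1.4094]  P^+=[0.0948 -0.0007; -0.0007 0.0874]

x_post = [-3.0272, 1.4094]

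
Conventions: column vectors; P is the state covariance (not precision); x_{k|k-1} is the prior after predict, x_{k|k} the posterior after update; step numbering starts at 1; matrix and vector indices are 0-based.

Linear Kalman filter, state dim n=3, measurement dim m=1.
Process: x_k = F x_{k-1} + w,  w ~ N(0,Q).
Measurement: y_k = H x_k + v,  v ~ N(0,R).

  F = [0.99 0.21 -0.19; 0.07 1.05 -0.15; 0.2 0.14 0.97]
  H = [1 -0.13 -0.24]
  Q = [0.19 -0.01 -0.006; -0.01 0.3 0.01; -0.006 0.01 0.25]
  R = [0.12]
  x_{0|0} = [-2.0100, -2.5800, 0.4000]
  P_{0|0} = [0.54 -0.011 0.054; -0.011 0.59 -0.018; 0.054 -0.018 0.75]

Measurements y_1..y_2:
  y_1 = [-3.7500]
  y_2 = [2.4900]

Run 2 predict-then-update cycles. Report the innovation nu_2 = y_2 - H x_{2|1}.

innov = [6.2686]

step 1: x^-=[-2.6077, -2.9097, -0.3752]  P^-=[0.7489 0.1627 0.0247; 0.1627 0.9729 -0.0232; 0.0247 -0.0232 1.0043]  S=[0.8876]  K=[0.8132; 0.0471; -0.2404]  nu=[-1.6106]  x^+=[-3.9175, -2.9855, 0.0119]  P^+=[0.1619 0.1287 0.1982; 0.1287 0.9709 -0.0131; 0.1982 -0.0131 0.9530]
step 2: x^-=[-4.5076, -3.4108, -1.1899]  P^-=[0.4059 0.3491 0.0827; 0.3491 1.4116 0.0391; 0.0827 0.0391 1.2527]  S=[0.4939]  K=[0.6898; 0.3164; -0.4517]  nu=[6.2686]  x^+=[-0.1837, -1.4276, -4.0211]  P^+=[0.1709 0.2414 0.2365; 0.2414 1.3622 0.1096; 0.2365 0.1096 1.1520]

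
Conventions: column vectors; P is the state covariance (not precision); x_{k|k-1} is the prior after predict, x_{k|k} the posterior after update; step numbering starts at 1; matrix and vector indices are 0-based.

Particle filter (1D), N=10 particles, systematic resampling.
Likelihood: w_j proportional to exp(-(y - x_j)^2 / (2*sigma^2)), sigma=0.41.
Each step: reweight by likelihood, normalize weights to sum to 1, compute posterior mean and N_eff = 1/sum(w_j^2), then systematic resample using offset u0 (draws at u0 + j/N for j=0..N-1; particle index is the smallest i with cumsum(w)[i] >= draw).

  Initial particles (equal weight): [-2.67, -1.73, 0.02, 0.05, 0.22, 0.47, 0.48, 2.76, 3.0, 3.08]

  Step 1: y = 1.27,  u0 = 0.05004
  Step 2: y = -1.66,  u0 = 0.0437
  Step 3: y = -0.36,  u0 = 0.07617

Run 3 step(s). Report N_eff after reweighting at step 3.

N_eff = 9.7159

step 1: w=[0.0000, 0.0000, 0.0262, 0.0326, 0.1029, 0.4072, 0.4269, 0.0037, 0.0004, 0.0002]  mean=0.4329  Neff=2.7750  idx=[3, 4, 5, 5, 5, 5, 6, 6, 6, 6]
step 2: w=[0.8164, 0.1329, 0.0067, 0.0067, 0.0067, 0.0067, 0.0059, 0.0059, 0.0059, 0.0059]  mean=0.0941  Neff=1.4609  idx=[0, 0, 0, 0, 0, 0, 0, 0, 1, 1]
step 3: w=[0.1086, 0.1086, 0.1086, 0.1086, 0.1086, 0.1086, 0.1086, 0.1086, 0.0658, 0.0658]  mean=0.0724  Neff=9.7159  idx=[0, 1, 2, 3, 4, 5, 6, 7, 8, 9]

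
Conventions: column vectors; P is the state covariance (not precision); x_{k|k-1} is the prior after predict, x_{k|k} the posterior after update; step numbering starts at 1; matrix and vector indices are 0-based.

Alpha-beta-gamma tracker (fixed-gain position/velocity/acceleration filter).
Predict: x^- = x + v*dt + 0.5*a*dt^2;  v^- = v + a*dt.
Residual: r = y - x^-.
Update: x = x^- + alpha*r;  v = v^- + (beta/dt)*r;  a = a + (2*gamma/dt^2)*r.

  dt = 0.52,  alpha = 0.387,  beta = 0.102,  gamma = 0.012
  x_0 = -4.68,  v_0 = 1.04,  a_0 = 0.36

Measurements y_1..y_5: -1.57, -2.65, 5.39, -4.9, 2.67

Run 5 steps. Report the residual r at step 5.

resid = 1.2001

step 1: x_pred=-4.0905  r=2.5205  x^+=-3.1151  v^+=1.7216  a^+=0.5837
step 2: x_pred=-2.1409  r=-0.5091  x^+=-2.3379  v^+=1.9253  a^+=0.5385
step 3: x_pred=-1.2640  r=6.6540  x^+=1.3111  v^+=3.5105  a^+=1.1291
step 4: x_pred=3.2892  r=-8.1892  x^+=0.1200  v^+=2.4913  a^+=0.4023
step 5: x_pred=1.4699  r=1.2001  x^+=1.9343  v^+=2.9359  a^+=0.5088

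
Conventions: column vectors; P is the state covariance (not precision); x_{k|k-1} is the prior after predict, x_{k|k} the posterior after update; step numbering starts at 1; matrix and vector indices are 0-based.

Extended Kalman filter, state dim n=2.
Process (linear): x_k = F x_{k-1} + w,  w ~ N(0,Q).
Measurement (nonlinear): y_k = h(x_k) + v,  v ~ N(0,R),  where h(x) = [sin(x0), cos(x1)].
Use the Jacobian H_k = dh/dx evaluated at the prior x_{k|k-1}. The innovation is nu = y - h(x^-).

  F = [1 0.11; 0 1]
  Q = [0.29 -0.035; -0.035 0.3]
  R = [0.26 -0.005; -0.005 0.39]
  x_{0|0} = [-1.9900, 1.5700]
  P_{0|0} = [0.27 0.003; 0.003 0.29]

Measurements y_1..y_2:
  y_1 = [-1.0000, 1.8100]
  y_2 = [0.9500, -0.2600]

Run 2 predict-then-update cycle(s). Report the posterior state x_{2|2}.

step 1: x^-=[-1.8173, 1.5700]  P^-=[0.5642 -0.0001; -0.0001 0.5900]  H_jac=[-0.2440 0.0000; 0.0000 -1.0000]  S=[0.2936 -0.0050; -0.0050 0.9800]  K=[-0.4689 -0.0023; -0.0102 -0.6021]  nu=[-0.0302, 1.8092]  x^+=[-1.8073, 0.4810]  P^+=[0.4996 -0.0014; -0.0014 0.2348]
step 2: x^-=[-1.7544, 0.4810]  P^-=[0.7921 -0.0106; -0.0106 0.5348]  H_jac=[-0.1826 0.0000; 0.0000 -0.4627]  S=[0.2864 -0.0059; -0.0059 0.5045]  K=[-0.5048 0.0038; -0.0033 -0.4905]  nu=[1.9332, -1.1465]  x^+=[-2.7347, 1.0369]  P^+=[0.7191 -0.0087; -0.0087 0.4134]

x_post = [-2.7347, 1.0369]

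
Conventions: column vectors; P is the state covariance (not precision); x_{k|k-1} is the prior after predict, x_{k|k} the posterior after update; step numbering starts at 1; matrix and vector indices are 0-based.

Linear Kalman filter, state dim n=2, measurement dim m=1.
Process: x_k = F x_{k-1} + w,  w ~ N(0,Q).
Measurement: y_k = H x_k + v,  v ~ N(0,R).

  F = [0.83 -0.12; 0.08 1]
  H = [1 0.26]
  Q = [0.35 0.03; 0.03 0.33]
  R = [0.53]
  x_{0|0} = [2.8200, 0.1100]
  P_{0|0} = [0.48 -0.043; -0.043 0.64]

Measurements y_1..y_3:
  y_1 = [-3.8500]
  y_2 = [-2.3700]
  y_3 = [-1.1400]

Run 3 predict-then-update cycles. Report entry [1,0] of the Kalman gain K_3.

step 1: x^-=[2.3274, 0.3356]  P^-=[0.6985 -0.0502; -0.0502 0.9662]  S=[1.2677]  K=[0.5407; 0.1586]  nu=[-6.2647]  x^+=[-1.0598, -0.6577]  P^+=[0.3279 -0.1589; -0.1589 0.9343]
step 2: x^-=[-0.8007, -0.7425]  P^-=[0.6210 -0.1907; -0.1907 1.2410]  S=[1.1357]  K=[0.5031; 0.1162]  nu=[-1.3763]  x^+=[-1.4931, -0.9024]  P^+=[0.3335 -0.2571; -0.2571 1.2257]
step 3: x^-=[-1.1310, -1.0219]  P^-=[0.6486 -0.3059; -0.3059 1.5167]  S=[1.1221]  K=[0.5072; 0.0789]  nu=[0.2567]  x^+=[-1.0008, -1.0016]  P^+=[0.3600 -0.3507; -0.3507 1.5097]

K[1,0] = 0.0789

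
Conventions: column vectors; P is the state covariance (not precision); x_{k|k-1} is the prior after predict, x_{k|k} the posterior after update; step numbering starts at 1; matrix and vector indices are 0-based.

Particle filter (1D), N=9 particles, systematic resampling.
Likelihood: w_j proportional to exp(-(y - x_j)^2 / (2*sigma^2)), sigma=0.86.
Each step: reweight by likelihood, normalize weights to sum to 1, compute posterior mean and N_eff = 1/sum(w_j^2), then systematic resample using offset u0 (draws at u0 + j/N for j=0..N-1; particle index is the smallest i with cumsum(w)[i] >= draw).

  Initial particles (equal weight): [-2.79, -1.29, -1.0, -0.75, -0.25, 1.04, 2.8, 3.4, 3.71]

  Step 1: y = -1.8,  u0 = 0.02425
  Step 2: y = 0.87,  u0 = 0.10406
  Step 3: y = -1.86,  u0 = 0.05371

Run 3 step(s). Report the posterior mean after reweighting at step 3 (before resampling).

post_mean = -0.9352

step 1: w=[0.1924, 0.3131, 0.2422, 0.1771, 0.0736, 0.0016, 0.0000, 0.0000, 0.0000]  mean=-1.3325  Neff=4.3385  idx=[0, 0, 1, 1, 1, 2, 2, 3, 3]
step 2: w=[0.0002, 0.0002, 0.0651, 0.0651, 0.0651, 0.1434, 0.1434, 0.2587, 0.2587]  mean=-0.9279  Neff=5.3262  idx=[3, 5, 5, 6, 7, 7, 8, 8, 8]
step 3: w=[0.1674, 0.1265, 0.1265, 0.1265, 0.0906, 0.0906, 0.0906, 0.0906, 0.0906]  mean=-0.9352  Neff=8.5413  idx=[0, 0, 1, 2, 3, 4, 5, 7, 8]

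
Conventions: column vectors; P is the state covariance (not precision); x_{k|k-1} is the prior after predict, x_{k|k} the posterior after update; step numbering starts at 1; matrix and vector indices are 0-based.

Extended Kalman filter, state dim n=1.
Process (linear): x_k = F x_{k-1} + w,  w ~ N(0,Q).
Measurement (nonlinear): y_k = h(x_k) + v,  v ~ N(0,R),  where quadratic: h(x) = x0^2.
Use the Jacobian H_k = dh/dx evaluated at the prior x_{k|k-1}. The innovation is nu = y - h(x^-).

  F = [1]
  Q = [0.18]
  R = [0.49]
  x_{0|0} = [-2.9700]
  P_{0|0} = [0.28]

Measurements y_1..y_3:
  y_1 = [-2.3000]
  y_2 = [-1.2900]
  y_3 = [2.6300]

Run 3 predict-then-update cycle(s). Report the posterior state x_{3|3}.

x_post = [-1.1131]

step 1: x^-=[-2.9700]  P^-=[0.4600]  H_jac=[-5.9400]  S=[16.7205]  K=[-0.1634]  nu=[-11.1209]  x^+=[-1.1527]  P^+=[0.0135]
step 2: x^-=[-1.1527]  P^-=[0.1935]  H_jac=[-2.3053]  S=[1.5183]  K=[-0.2938]  nu=[-2.6186]  x^+=[-0.3834]  P^+=[0.0624]
step 3: x^-=[-0.3834]  P^-=[0.2424]  H_jac=[-0.7667]  S=[0.6325]  K=[-0.2939]  nu=[2.4830]  x^+=[-1.1131]  P^+=[0.1878]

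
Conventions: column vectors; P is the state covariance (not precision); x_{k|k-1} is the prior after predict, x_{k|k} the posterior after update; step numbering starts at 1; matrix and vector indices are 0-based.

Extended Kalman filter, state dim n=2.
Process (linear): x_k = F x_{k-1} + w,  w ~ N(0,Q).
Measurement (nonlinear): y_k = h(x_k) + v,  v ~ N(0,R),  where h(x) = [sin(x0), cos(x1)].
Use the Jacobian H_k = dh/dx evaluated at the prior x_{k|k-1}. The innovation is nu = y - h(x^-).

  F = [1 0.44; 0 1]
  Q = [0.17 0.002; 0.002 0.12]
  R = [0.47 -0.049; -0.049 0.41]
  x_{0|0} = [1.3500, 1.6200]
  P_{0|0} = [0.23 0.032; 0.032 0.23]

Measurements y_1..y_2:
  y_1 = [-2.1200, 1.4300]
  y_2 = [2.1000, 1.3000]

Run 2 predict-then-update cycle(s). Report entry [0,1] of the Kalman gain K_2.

step 1: x^-=[2.0628, 1.6200]  P^-=[0.4727 0.1352; 0.1352 0.3500]  H_jac=[-0.4724 0.0000; 0.0000 -0.9988]  S=[0.5755 0.0148; 0.0148 0.7592]  K=[-0.3836 -0.1704; -0.0992 -0.4585]  nu=[-3.0014, 1.4792]  x^+=[2.9622, 1.2394]  P^+=[0.3640 0.0511; 0.0511 0.1834]
step 2: x^-=[3.5075, 1.2394]  P^-=[0.6145 0.1338; 0.1338 0.3034]  H_jac=[-0.9338 0.0000; 0.0000 -0.9456]  S=[1.0058 0.0692; 0.0692 0.6813]  K=[-0.5616 -0.1287; -0.0959 -0.4113]  nu=[2.4578, 0.9747]  x^+=[2.0016, 0.6027]  P^+=[0.2759 0.0267; 0.0267 0.1734]

K[0,1] = -0.1287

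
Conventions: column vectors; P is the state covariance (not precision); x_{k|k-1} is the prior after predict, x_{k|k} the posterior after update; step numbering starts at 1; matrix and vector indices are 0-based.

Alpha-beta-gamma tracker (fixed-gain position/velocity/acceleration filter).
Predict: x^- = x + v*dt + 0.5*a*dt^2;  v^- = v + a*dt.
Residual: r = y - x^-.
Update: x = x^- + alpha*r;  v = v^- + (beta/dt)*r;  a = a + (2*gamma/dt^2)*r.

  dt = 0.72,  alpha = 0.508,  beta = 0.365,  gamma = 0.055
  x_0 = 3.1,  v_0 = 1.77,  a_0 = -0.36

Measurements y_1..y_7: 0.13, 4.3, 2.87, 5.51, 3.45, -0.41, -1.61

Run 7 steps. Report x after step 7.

step 1: x_pred=4.2811  r=-4.1511  x^+=2.1723  v^+=-0.5936  a^+=-1.2408
step 2: x_pred=1.4233  r=2.8767  x^+=2.8847  v^+=-0.0287  a^+=-0.6304
step 3: x_pred=2.7006  r=0.1694  x^+=2.7867  v^+=-0.3967  a^+=-0.5945
step 4: x_pred=2.3470  r=3.1630  x^+=3.9538  v^+=0.7787  a^+=0.0767
step 5: x_pred=4.5344  r=-1.0844  x^+=3.9835  v^+=0.2843  a^+=-0.1534
step 6: x_pred=4.1484  r=-4.5584  x^+=1.8327  v^+=-2.1371  a^+=-1.1207
step 7: x_pred=0.0036  r=-1.6136  x^+=-0.8161  v^+=-3.7619  a^+=-1.4630

x_post = -0.8161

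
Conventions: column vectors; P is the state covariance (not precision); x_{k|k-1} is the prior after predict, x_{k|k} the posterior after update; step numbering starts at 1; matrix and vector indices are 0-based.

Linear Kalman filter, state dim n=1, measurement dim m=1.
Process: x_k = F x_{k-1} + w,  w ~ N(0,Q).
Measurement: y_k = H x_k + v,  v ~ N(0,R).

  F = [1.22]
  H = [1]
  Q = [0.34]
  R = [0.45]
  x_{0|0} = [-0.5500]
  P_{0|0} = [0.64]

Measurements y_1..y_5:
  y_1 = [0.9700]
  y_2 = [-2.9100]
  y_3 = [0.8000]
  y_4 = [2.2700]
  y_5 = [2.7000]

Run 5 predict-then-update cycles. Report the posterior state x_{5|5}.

x_post = [2.2958]

step 1: x^-=[-0.6710]  P^-=[1.2926]  S=[1.7426]  K=[0.7418]  nu=[1.6410]  x^+=[0.5462]  P^+=[0.3338]
step 2: x^-=[0.6664]  P^-=[0.8368]  S=[1.2868]  K=[0.6503]  nu=[-3.5764]  x^+=[-1.6593]  P^+=[0.2926]
step 3: x^-=[-2.0244]  P^-=[0.7756]  S=[1.2256]  K=[0.6328]  nu=[2.8244]  x^+=[-0.2371]  P^+=[0.2848]
step 4: x^-=[-0.2892]  P^-=[0.7639]  S=[1.2139]  K=[0.6293]  nu=[2.5592]  x^+=[1.3212]  P^+=[0.2832]
step 5: x^-=[1.6119]  P^-=[0.7615]  S=[1.2115]  K=[0.6286]  nu=[1.0881]  x^+=[2.2958]  P^+=[0.2828]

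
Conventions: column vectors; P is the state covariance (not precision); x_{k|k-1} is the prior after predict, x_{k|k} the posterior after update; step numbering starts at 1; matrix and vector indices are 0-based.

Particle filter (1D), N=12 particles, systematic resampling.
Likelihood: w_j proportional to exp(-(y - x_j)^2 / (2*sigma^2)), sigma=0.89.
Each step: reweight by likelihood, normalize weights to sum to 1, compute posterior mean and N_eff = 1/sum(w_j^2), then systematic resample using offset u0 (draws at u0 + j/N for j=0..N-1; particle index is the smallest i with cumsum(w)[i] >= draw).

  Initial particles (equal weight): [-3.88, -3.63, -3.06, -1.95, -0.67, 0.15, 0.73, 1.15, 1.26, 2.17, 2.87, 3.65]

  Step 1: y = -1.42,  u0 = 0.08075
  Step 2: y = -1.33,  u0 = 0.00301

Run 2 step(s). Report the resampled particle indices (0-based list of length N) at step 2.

step 1: w=[0.0105, 0.0220, 0.0880, 0.4025, 0.3369, 0.1014, 0.0260, 0.0074, 0.0052, 0.0001, 0.0000, 0.0000]  mean=-1.3510  Neff=3.3915  idx=[2, 3, 3, 3, 3, 3, 4, 4, 4, 4, 5, 8]
step 2: w=[0.0205, 0.1063, 0.1063, 0.1063, 0.1063, 0.1063, 0.1030, 0.1030, 0.1030, 0.1030, 0.0340, 0.0020]  mean=-1.3679  Neff=9.9479  idx=[0, 1, 2, 3, 3, 4, 5, 6, 7, 7, 8, 9]

resampled_idx = [0, 1, 2, 3, 3, 4, 5, 6, 7, 7, 8, 9]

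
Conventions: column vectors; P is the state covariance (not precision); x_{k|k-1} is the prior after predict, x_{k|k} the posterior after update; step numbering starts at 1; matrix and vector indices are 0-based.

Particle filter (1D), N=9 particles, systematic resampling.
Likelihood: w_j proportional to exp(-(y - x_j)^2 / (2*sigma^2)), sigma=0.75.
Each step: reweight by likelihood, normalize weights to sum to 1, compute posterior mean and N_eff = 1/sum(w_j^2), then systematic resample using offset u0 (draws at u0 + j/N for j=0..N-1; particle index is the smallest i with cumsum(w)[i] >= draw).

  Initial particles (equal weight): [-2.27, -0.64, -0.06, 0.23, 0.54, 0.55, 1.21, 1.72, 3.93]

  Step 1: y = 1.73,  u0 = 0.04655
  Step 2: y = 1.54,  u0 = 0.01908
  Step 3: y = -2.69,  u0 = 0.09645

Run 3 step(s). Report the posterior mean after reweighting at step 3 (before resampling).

post_mean = 0.2838

step 1: w=[0.0000, 0.0026, 0.0225, 0.0526, 0.1103, 0.1127, 0.3055, 0.3885, 0.0053]  mean=1.1891  Neff=3.6707  idx=[3, 4, 5, 6, 6, 6, 7, 7, 7]
step 2: w=[0.0325, 0.0615, 0.0626, 0.1358, 0.1358, 0.1358, 0.1453, 0.1453, 0.1453]  mean=1.3180  Neff=7.8468  idx=[0, 2, 3, 4, 5, 6, 6, 7, 8]
step 3: w=[0.8464, 0.1468, 0.0022, 0.0022, 0.0022, 0.0001, 0.0001, 0.0001, 0.0001]  mean=0.2838  Neff=1.3552  idx=[0, 0, 0, 0, 0, 0, 0, 1, 1]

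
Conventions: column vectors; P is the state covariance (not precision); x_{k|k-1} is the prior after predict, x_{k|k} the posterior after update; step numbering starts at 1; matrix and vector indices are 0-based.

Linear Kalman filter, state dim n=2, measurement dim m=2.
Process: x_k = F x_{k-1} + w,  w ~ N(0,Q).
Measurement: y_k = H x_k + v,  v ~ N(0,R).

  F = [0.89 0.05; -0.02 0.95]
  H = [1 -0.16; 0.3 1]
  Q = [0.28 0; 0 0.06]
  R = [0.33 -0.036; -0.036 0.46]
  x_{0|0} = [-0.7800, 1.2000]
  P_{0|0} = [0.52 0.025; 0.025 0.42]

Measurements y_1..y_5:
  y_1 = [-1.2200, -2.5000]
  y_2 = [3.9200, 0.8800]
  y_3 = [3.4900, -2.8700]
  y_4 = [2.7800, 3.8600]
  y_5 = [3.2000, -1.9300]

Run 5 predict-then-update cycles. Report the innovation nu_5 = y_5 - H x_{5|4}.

innov = [0.6313, -2.5873]

step 1: x^-=[-0.6342, 1.1556]  P^-=[0.6952 0.0318; 0.0318 0.4383]  S=[1.0262 0.1327; 0.1327 0.9800]  K=[0.6522 0.1570; -0.0982 0.4703]  nu=[-0.4009, -3.4653]  x^+=[-1.4396, -0.4348]  P^+=[0.2074 -0.0135; -0.0135 0.2239]
step 2: x^-=[-1.3030, -0.3843]  P^-=[0.4436 -0.0045; -0.0045 0.2627]  S=[0.7818 0.0508; 0.0508 0.7599]  K=[0.5598 0.1318; -0.0822 0.3494]  nu=[5.1615, 1.6552]  x^+=[1.8047, -0.2301]  P^+=[0.1779 -0.0129; -0.0129 0.1675]
step 3: x^-=[1.5947, -0.2547]  P^-=[0.4202 -0.0061; -0.0061 0.2118]  S=[0.7576 0.0504; 0.0504 0.7059]  K=[0.5473 0.1309; -0.0729 0.3026]  nu=[1.8546, -3.0937]  x^+=[2.2047, -1.3260]  P^+=[0.1740 -0.0117; -0.0117 0.1453]
step 4: x^-=[1.8958, -1.3038]  P^-=[0.4172 -0.0061; -0.0061 0.1917]  S=[0.7540 0.0527; 0.0527 0.6856]  K=[0.5453 0.1318; -0.0684 0.2822]  nu=[0.6755, 4.5951]  x^+=[2.8697, -0.0534]  P^+=[0.1734 -0.0111; -0.0111 0.1356]
step 5: x^-=[2.5514, -0.1081]  P^-=[0.4167 -0.0060; -0.0060 0.1829]  S=[0.7533 0.0541; 0.0541 0.6768]  K=[0.5450 0.1324; -0.0664 0.2728]  nu=[0.6313, -2.5873]  x^+=[2.5530, -0.8559]  P^+=[0.1734 -0.0107; -0.0107 0.1311]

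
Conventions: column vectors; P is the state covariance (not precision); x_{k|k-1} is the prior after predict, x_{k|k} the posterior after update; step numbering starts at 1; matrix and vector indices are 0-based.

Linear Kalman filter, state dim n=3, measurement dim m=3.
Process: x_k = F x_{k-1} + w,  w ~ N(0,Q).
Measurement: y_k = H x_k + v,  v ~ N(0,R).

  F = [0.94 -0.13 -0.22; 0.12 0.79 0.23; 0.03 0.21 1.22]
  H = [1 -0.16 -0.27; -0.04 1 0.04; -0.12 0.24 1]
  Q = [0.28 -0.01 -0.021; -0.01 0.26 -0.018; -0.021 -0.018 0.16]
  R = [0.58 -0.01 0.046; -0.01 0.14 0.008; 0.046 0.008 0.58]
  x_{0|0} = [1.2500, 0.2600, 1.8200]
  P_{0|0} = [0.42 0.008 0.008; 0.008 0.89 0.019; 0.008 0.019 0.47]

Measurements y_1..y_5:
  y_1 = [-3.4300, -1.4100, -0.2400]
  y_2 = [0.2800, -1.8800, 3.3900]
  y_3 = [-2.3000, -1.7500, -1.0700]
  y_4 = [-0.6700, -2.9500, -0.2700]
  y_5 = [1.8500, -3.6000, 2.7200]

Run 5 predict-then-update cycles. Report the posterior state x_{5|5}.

step 1: x^-=[0.7408, 0.7740, 2.3125]  P^-=[0.6847 -0.0743 -0.1528; -0.0743 0.8552 0.2839; -0.1528 0.2839 0.9096]  S=[1.4838 -0.3451 -0.5555; -0.3451 1.0269 0.5560; -0.5555 0.5560 1.7259]  K=[0.5119 0.0692 -0.0040; 0.0090 0.8382 0.0214; -0.0960 -0.0123 0.5502]  nu=[-3.4226, -2.2469, -2.6494]  x^+=[-1.1559, -1.1968, 1.2112]  P^+=[0.3135 0.0148 0.0558; 0.0148 0.1183 -0.0071; 0.0558 -0.0071 0.3230]
step 2: x^-=[-1.1974, -0.8056, 1.1917]  P^-=[0.5475 0.0197 -0.0341; 0.0197 0.3588 0.0955; -0.0341 0.0955 0.6469]  S=[1.2042 -0.1046 -0.2597; -0.1046 0.5069 0.2180; -0.2597 0.2180 1.3083]  K=[0.4685 0.0871 0.0058; 0.0134 0.7072 0.0218; -0.0777 0.0121 0.4976]  nu=[1.6703, -1.1700, 2.2479]  x^+=[-0.5038, -1.5615, 2.1665]  P^+=[0.2890 0.0169 0.0562; 0.0169 0.0998 -0.0030; 0.0562 -0.0030 0.2926]
step 3: x^-=[-0.7472, -0.7958, 2.3000]  P^-=[0.5237 0.0211 -0.0261; 0.0211 0.3472 0.0881; -0.0261 0.0881 0.6030]  S=[1.1715 -0.0975 -0.2343; -0.0975 0.4944 0.2054; -0.2343 0.2054 1.2579]  K=[0.4583 0.0866 0.0045; 0.0130 0.7009 0.0223; -0.0757 0.0139 0.4823]  nu=[-1.0591, -1.0761, -3.2687]  x^+=[-1.3406, -1.6367, 0.7887]  P^+=[0.2825 0.0167 0.0543; 0.0167 0.0989 -0.0026; 0.0543 -0.0026 0.2835]
step 4: x^-=[-1.2209, -1.2725, 0.5783]  P^-=[0.5183 0.0203 -0.0262; 0.0203 0.3460 0.0855; -0.0262 0.0855 0.5894]  S=[1.1651 -0.0970 -0.2296; -0.0970 0.4931 0.2020; -0.2296 0.2020 1.2430]  K=[0.4558 0.0854 0.0032; 0.0128 0.7005 0.0222; -0.0757 0.0130 0.4772]  nu=[0.5034, -1.7495, -0.6894]  x^+=[-1.1430, -2.5068, 0.1885]  P^+=[0.2807 0.0165 0.0532; 0.0165 0.0989 -0.0027; 0.0532 -0.0027 0.2804]
step 5: x^-=[-0.7900, -2.0742, -0.3307]  P^-=[0.5171 0.0200 -0.0266; 0.0200 0.3457 0.0843; -0.0266 0.0843 0.5847]  S=[1.1638 -0.0969 -0.2285; -0.0969 0.4927 0.2006; -0.2285 0.2006 1.2378]  K=[0.4553 0.0849 0.0025; 0.0127 0.7004 0.0221; -0.0758 0.0124 0.4753]  nu=[2.2188, -1.5442, 3.4537]  x^+=[0.0977, -3.0513, 1.1236]  P^+=[0.2802 0.0165 0.0527; 0.0165 0.0989 -0.0028; 0.0527 -0.0028 0.2793]

x_post = [0.0977, -3.0513, 1.1236]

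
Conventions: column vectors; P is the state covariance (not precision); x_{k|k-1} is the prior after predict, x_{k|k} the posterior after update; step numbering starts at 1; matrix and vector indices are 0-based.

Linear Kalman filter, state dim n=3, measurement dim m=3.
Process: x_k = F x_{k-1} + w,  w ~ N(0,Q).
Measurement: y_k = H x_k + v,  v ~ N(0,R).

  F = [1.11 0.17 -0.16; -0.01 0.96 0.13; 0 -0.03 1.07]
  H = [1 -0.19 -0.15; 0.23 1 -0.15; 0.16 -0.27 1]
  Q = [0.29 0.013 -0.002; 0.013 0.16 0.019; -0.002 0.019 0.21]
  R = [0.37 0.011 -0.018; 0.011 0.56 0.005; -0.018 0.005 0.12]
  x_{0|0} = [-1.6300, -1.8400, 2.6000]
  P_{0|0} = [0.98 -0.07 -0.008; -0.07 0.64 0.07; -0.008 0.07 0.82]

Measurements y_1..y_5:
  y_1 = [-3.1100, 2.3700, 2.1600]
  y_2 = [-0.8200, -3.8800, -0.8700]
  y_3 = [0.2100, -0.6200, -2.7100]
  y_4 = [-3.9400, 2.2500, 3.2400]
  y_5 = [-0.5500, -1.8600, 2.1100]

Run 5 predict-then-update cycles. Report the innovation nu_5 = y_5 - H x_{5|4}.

innov = [2.3785, -2.0071, 0.4537]

step 1: x^-=[-2.5381, -1.4121, 2.8372]  P^-=[1.5096 0.0047 -0.1397; 0.0047 0.7826 0.1863; -0.1397 0.1863 1.1449]  S=[1.9843 0.2429 -0.0737; 0.2429 1.4041 -0.1569; -0.0737 -0.1569 1.2149]  K=[0.7579 0.1510 0.1482; -0.1548 0.5700 0.0443; -0.1557 0.1137 0.8878]  nu=[-0.4146, 4.7914, -0.6524]  x^+=[-2.2255, 1.3541, 2.8673]  P^+=[0.2791 0.0245 -0.0331; 0.0245 0.3263 0.0951; -0.0331 0.0951 0.1409]
step 2: x^-=[-2.6989, 1.6949, 3.0273]  P^-=[0.6627 0.0689 -0.0502; 0.0689 0.4865 0.1269; -0.0502 0.1269 0.3655]  S=[1.0546 0.1390 -0.0305; 0.1390 1.0869 -0.0283; -0.0305 -0.0283 0.4474]  K=[0.6090 0.1362 0.1334; -0.0997 0.4584 0.0370; -0.1133 0.0890 0.7203]  nu=[2.6550, -4.5001, -3.0079]  x^+=[-2.0959, -0.7438, 0.1593]  P^+=[0.2264 0.0281 -0.0229; 0.0281 0.2605 0.0743; -0.0229 0.0743 0.1127]
step 3: x^-=[-2.4783, -0.6723, 0.1928]  P^-=[0.5940 0.0675 -0.0369; 0.0675 0.4201 0.1035; -0.0369 0.1035 0.3344]  S=[0.9780 0.1341 -0.0233; 0.1341 1.0215 -0.0300; -0.0233 -0.0300 0.4268]  K=[0.5850 0.1324 0.1349; -0.0859 0.4233 0.0272; -0.1030 0.0781 0.7043]  nu=[2.5895, 0.6513, -2.6878]  x^+=[-1.2399, -0.6920, -1.9160]  P^+=[0.2177 0.0280 -0.0209; 0.0280 0.2398 0.0672; -0.0209 0.0672 0.1082]
step 4: x^-=[-1.1873, -0.9010, -2.0294]  P^-=[0.5822 0.0654 -0.0350; 0.0654 0.3992 0.0961; -0.0350 0.0961 0.3298]  S=[0.9652 0.1338 -0.0220; 0.1338 1.0011 -0.0316; -0.0220 -0.0316 0.4251]  K=[0.5807 0.1310 0.1351; -0.0822 0.4111 0.0235; -0.1007 0.0742 0.7020]  nu=[-3.2283, 3.1197, 5.2161]  x^+=[-1.9488, 0.7697, 2.1889]  P^+=[0.2160 0.0276 -0.0207; 0.0276 0.2328 0.0648; -0.0207 0.0648 0.1072]
step 5: x^-=[-2.3825, 1.0430, 2.3191]  P^-=[0.5799 0.0642 -0.0349; 0.0642 0.3921 0.0937; -0.0349 0.0937 0.3288]  S=[0.9629 0.1338 -0.0218; 0.1338 0.9940 -0.0322; -0.0218 -0.0322 0.4249]  K=[0.5800 0.1304 0.1350; -0.0813 0.4068 0.0223; -0.1002 0.0728 0.7015]  nu=[2.3785, -2.0071, 0.4537]  x^+=[-1.2035, 0.0432, 2.2528]  P^+=[0.2157 0.0274 -0.0207; 0.0274 0.2303 0.0640; -0.0207 0.0640 0.1069]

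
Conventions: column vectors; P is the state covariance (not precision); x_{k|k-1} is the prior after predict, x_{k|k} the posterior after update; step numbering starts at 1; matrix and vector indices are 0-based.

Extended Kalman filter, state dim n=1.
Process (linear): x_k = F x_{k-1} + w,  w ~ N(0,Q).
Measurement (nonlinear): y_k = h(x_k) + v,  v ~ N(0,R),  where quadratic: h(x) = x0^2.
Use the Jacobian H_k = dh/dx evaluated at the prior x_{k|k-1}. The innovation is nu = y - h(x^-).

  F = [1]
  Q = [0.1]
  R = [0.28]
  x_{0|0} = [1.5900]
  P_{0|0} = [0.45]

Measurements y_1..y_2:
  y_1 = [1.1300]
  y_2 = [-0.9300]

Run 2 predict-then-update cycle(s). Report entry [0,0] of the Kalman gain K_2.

K[0,0] = 0.3041

step 1: x^-=[1.5900]  P^-=[0.5500]  H_jac=[3.1800]  S=[5.8418]  K=[0.2994]  nu=[-1.3981]  x^+=[1.1714]  P^+=[0.0264]
step 2: x^-=[1.1714]  P^-=[0.1264]  H_jac=[2.3428]  S=[0.9736]  K=[0.3041]  nu=[-2.3022]  x^+=[0.4714]  P^+=[0.0363]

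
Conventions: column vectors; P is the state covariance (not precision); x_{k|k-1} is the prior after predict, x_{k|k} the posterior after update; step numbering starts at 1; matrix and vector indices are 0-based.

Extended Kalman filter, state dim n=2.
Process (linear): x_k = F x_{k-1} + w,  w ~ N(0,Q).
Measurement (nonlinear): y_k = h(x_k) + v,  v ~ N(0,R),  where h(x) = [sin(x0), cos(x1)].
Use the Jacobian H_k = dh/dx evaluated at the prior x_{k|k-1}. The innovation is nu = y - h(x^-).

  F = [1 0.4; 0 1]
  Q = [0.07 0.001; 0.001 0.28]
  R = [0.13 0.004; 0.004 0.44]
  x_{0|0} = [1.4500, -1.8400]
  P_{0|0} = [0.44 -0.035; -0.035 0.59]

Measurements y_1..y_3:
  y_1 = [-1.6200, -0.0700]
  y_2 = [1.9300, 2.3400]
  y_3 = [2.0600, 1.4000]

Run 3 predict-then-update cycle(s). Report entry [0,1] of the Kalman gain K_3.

step 1: x^-=[0.7140, -1.8400]  P^-=[0.5764 0.2020; 0.2020 0.8700]  H_jac=[0.7557 0.0000; 0.0000 0.9640]  S=[0.4592 0.1512; 0.1512 1.2485]  K=[0.9345 0.0428; 0.1159 0.6577]  nu=[-2.2749, 0.1960]  x^+=[-1.4035, -1.9748]  P^+=[0.1610 0.0234; 0.0234 0.3007]
step 2: x^-=[-2.1934, -1.9748]  P^-=[0.2978 0.1447; 0.1447 0.5807]  H_jac=[-0.5832 0.0000; 0.0000 0.9195]  S=[0.2313 -0.0736; -0.0736 0.9309]  K=[-0.7237 0.0857; -0.1871 0.5588]  nu=[2.7423, 2.7331]  x^+=[-3.9437, -0.9607]  P^+=[0.1607 0.0379; 0.0379 0.2666]
step 3: x^-=[-4.3280, -0.9607]  P^-=[0.3037 0.1455; 0.1455 0.5466]  H_jac=[-0.3750 0.0000; 0.0000 0.8196]  S=[0.1727 -0.0407; -0.0407 0.8071]  K=[-0.6321 0.1159; -0.1873 0.5455]  nu=[1.1330, 0.8270]  x^+=[-4.9483, -0.7217]  P^+=[0.2179 0.0591; 0.0591 0.2920]

K[0,1] = 0.1159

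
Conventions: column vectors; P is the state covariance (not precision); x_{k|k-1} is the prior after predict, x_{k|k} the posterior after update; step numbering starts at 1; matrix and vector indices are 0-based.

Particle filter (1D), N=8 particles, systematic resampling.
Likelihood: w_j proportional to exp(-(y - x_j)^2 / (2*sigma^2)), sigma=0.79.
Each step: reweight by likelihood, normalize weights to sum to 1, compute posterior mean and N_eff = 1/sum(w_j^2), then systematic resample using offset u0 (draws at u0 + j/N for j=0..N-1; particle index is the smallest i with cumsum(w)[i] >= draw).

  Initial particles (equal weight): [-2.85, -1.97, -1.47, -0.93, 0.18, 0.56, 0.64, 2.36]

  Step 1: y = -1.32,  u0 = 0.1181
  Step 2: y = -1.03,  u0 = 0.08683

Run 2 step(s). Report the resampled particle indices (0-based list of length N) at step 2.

resampled_idx = [1, 2, 3, 3, 4, 5, 6, 6]

step 1: w=[0.0510, 0.2373, 0.3270, 0.2948, 0.0549, 0.0196, 0.0153, 0.0000]  mean=-1.3372  Neff=3.9004  idx=[1, 1, 2, 2, 3, 3, 3, 6]
step 2: w=[0.0852, 0.0852, 0.1481, 0.1481, 0.1716, 0.1716, 0.1716, 0.0185]  mean=-1.2382  Neff=6.7988  idx=[1, 2, 3, 3, 4, 5, 6, 6]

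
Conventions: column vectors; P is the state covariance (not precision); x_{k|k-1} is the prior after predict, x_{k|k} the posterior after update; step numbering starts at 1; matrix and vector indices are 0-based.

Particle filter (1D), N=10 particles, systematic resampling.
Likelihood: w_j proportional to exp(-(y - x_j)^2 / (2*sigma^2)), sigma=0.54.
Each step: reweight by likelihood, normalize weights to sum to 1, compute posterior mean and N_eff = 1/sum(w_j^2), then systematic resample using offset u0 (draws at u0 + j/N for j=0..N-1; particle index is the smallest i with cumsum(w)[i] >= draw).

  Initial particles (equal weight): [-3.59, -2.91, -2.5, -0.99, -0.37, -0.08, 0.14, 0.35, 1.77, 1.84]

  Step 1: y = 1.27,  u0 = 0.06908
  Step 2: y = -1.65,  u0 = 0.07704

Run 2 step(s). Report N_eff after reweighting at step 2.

step 1: w=[0.0000, 0.0000, 0.0000, 0.0001, 0.0061, 0.0270, 0.0689, 0.1442, 0.4010, 0.3526]  mean=1.4142  Neff=3.2108  idx=[6, 7, 8, 8, 8, 8, 9, 9, 9, 9]
step 2: w=[0.7965, 0.2035, 0.0000, 0.0000, 0.0000, 0.0000, 0.0000, 0.0000, 0.0000, 0.0000]  mean=0.1827  Neff=1.4796  idx=[0, 0, 0, 0, 0, 0, 0, 0, 1, 1]

N_eff = 1.4796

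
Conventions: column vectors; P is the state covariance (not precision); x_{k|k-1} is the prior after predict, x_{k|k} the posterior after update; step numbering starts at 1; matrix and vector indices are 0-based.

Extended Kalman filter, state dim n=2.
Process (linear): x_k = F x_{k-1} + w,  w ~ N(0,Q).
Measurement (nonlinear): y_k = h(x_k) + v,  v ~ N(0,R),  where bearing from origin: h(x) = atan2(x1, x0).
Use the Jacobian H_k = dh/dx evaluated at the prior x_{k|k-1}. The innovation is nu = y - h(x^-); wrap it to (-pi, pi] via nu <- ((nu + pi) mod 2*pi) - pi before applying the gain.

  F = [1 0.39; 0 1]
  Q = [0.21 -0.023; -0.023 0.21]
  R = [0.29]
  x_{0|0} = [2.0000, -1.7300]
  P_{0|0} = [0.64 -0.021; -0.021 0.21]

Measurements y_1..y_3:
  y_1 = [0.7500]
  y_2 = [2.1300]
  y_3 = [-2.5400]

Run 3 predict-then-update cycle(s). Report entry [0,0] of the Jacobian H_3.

H_jac[0,0] = -0.0175

step 1: x^-=[1.3253, -1.7300]  P^-=[0.8656 0.0379; 0.0379 0.4200]  H_jac=[0.3643 0.2791]  S=[0.4453]  K=[0.7319; 0.2942]  nu=[1.6671]  x^+=[2.5454, -1.2395]  P^+=[0.6271 -0.0580; -0.0580 0.3815]
step 2: x^-=[2.0620, -1.2395]  P^-=[0.8499 0.0678; 0.0678 0.5915]  H_jac=[0.2141 0.3562]  S=[0.4144]  K=[0.4975; 0.5435]  nu=[2.6712]  x^+=[3.3909, 0.2124]  P^+=[0.7473 -0.0443; -0.0443 0.4690]
step 3: x^-=[3.4737, 0.2124]  P^-=[0.9941 0.1157; 0.1157 0.6790]  H_jac=[-0.0175 0.2868]  S=[0.3450]  K=[0.0456; 0.5586]  nu=[-2.6011]  x^+=[3.3550, -1.2407]  P^+=[0.9934 0.1069; 0.1069 0.5714]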